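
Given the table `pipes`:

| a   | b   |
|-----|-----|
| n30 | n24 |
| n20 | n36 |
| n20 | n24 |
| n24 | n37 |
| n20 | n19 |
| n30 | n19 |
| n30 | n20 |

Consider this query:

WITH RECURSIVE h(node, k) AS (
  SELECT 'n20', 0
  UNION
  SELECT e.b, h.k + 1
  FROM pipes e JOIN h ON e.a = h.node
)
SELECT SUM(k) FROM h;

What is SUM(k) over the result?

Base: (n20, k=0).
Iteration 1: edges from {n20} -> (n19, k=1), (n24, k=1), (n36, k=1).
Iteration 2: edges from {n19,n24,n36} -> (n37, k=2).
Iteration 3: no outgoing edges from {n37}; recursion stops.
SUM(k) = 0 + 1 + 1 + 1 + 2 = 5.

5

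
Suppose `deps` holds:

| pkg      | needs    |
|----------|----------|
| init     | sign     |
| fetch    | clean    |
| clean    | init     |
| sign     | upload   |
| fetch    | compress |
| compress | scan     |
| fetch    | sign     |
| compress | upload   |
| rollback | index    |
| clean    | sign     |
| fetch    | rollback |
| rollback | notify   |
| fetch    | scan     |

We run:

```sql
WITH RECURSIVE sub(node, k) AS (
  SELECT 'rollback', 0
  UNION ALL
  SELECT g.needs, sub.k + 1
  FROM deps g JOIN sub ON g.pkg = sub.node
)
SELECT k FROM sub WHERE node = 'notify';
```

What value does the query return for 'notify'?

Base: (rollback, k=0).
Iteration 1: edges from {rollback} -> (index, k=1), (notify, k=1).
Iteration 2: no outgoing edges from {index,notify}; recursion stops.

1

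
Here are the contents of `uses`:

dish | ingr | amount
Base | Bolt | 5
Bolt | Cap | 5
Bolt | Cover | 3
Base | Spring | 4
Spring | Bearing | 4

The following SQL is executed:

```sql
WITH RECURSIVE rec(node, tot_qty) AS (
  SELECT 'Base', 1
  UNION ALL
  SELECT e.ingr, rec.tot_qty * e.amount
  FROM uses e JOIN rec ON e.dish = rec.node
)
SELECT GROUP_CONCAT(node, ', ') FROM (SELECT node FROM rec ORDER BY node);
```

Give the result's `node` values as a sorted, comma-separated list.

Base: (Base, tot_qty=1).
Iteration 1: components of {Base} -> Bolt = 1*5 = 5, Spring = 1*4 = 4.
Iteration 2: components of {Bolt,Spring} -> Bearing = 4*4 = 16, Cap = 5*5 = 25, Cover = 5*3 = 15.
Iteration 3: no further components; recursion stops.

Base, Bearing, Bolt, Cap, Cover, Spring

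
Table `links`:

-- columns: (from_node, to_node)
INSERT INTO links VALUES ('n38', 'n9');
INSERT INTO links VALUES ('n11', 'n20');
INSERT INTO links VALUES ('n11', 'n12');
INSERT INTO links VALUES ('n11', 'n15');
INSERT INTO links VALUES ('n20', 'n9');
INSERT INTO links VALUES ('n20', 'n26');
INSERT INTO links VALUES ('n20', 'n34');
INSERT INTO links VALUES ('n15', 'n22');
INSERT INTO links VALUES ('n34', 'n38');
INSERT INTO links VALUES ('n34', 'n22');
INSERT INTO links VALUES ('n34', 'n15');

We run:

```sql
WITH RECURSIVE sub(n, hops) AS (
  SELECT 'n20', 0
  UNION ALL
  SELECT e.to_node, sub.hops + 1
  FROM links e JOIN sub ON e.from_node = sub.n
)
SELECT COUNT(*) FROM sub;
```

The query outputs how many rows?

9

Base: (n20, hops=0).
Iteration 1: edges from {n20} -> (n26, hops=1), (n34, hops=1), (n9, hops=1).
Iteration 2: edges from {n26,n34,n9} -> (n15, hops=2), (n22, hops=2), (n38, hops=2).
Iteration 3: edges from {n15,n22,n38} -> (n22, hops=3), (n9, hops=3).
Iteration 4: no outgoing edges from {n22,n9}; recursion stops.
Total rows emitted: 9.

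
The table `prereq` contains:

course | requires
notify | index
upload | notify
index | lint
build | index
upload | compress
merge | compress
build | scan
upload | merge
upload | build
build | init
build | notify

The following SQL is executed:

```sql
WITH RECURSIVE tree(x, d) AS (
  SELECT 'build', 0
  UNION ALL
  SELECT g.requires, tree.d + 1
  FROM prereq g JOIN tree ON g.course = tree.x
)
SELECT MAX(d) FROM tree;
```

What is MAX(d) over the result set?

Base: (build, d=0).
Iteration 1: edges from {build} -> (index, d=1), (init, d=1), (notify, d=1), (scan, d=1).
Iteration 2: edges from {index,init,notify,scan} -> (index, d=2), (lint, d=2).
Iteration 3: edges from {index,lint} -> (lint, d=3).
Iteration 4: no outgoing edges from {lint}; recursion stops.
d values: 0, 1, 1, 1, 1, 2, 2, 3; the maximum is 3.

3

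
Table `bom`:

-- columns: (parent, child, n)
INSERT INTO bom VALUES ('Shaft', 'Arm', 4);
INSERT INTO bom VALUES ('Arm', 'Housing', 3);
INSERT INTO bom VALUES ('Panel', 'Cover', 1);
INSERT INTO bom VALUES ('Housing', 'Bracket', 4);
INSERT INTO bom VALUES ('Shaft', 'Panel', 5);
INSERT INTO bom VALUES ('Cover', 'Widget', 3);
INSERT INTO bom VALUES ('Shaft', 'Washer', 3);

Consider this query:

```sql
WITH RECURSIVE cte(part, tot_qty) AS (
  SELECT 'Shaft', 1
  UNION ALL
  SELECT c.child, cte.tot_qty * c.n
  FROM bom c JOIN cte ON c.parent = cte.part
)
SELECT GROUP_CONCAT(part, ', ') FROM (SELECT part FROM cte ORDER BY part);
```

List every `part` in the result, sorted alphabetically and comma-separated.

Arm, Bracket, Cover, Housing, Panel, Shaft, Washer, Widget

Base: (Shaft, tot_qty=1).
Iteration 1: components of {Shaft} -> Arm = 1*4 = 4, Panel = 1*5 = 5, Washer = 1*3 = 3.
Iteration 2: components of {Arm,Panel,Washer} -> Cover = 5*1 = 5, Housing = 4*3 = 12.
Iteration 3: components of {Cover,Housing} -> Bracket = 12*4 = 48, Widget = 5*3 = 15.
Iteration 4: no further components; recursion stops.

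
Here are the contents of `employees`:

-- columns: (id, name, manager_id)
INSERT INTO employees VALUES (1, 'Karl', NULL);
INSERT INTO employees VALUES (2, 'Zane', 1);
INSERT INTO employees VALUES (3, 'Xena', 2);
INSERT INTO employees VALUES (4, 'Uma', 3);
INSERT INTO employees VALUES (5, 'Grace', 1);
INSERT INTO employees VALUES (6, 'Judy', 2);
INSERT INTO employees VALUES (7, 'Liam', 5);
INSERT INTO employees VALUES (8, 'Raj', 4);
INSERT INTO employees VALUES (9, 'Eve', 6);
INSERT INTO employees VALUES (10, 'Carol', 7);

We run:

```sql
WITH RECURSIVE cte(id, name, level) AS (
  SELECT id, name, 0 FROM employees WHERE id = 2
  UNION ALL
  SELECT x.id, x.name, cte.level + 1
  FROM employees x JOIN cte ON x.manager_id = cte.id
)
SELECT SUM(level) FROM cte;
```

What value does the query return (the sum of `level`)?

9

Base: id=2 (Zane) at level 0.
Iteration 1: rows with manager_id in {2} -> Xena (id 3, level 1), Judy (id 6, level 1).
Iteration 2: rows with manager_id in {3,6} -> Uma (id 4, level 2), Eve (id 9, level 2).
Iteration 3: rows with manager_id in {4,9} -> Raj (id 8, level 3).
Iteration 4: no rows with manager_id in {8}; recursion stops.
SUM(level) = 0 + 1 + 1 + 2 + 2 + 3 = 9.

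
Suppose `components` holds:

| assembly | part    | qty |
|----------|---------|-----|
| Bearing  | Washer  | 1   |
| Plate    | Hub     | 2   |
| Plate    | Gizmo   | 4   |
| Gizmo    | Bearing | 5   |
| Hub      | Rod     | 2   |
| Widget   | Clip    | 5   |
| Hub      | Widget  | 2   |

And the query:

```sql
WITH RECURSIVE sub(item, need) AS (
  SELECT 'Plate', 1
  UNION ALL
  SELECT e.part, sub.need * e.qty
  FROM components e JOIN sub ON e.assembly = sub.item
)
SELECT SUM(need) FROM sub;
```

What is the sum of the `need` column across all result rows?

Base: (Plate, need=1).
Iteration 1: components of {Plate} -> Gizmo = 1*4 = 4, Hub = 1*2 = 2.
Iteration 2: components of {Gizmo,Hub} -> Bearing = 4*5 = 20, Rod = 2*2 = 4, Widget = 2*2 = 4.
Iteration 3: components of {Bearing,Rod,Widget} -> Clip = 4*5 = 20, Washer = 20*1 = 20.
Iteration 4: no further components; recursion stops.
SUM(need) = 1 + 2 + 4 + 4 + 4 + 20 + 20 + 20 = 75.

75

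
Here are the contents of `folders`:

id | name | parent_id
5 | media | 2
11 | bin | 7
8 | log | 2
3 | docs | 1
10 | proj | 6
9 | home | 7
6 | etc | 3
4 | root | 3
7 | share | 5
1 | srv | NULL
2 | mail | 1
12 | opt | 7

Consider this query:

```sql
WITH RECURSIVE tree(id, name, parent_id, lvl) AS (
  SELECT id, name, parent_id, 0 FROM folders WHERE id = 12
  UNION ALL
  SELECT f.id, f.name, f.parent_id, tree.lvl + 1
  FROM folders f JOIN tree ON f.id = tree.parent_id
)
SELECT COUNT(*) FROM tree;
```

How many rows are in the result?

Base: id=12 (opt), parent_id=7, lvl 0.
Iteration 1: join on id=7 -> share (id 7, parent_id=5, lvl 1).
Iteration 2: join on id=5 -> media (id 5, parent_id=2, lvl 2).
Iteration 3: join on id=2 -> mail (id 2, parent_id=1, lvl 3).
Iteration 4: join on id=1 -> srv (id 1, parent_id=NULL, lvl 4).
Iteration 5: parent_id is NULL; no match; recursion stops.
Total rows emitted: 5.

5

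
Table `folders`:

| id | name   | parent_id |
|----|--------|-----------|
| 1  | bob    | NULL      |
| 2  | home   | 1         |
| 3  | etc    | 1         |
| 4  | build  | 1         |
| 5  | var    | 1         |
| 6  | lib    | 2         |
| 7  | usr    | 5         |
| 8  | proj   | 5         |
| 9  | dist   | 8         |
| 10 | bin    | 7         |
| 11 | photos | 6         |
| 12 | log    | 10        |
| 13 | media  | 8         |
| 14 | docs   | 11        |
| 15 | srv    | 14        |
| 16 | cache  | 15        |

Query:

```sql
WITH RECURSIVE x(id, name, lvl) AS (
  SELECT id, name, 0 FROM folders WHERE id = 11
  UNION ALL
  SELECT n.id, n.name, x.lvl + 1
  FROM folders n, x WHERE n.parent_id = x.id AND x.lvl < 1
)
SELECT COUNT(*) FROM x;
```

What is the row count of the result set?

Base: id=11 (photos) at lvl 0.
Iteration 1: rows with parent_id in {11} -> docs (id 14, lvl 1).
Iteration 2: lvl < 1 fails for all current rows; recursion stops.
Total rows emitted: 2.

2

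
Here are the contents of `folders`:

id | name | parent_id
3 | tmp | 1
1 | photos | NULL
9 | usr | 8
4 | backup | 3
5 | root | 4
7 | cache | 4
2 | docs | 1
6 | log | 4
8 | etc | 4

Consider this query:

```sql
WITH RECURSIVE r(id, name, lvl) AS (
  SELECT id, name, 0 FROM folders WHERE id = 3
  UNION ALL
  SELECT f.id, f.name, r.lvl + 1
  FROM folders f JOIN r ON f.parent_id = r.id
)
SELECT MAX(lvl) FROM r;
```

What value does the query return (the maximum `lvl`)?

3

Base: id=3 (tmp) at lvl 0.
Iteration 1: rows with parent_id in {3} -> backup (id 4, lvl 1).
Iteration 2: rows with parent_id in {4} -> root (id 5, lvl 2), log (id 6, lvl 2), cache (id 7, lvl 2), etc (id 8, lvl 2).
Iteration 3: rows with parent_id in {5,6,7,8} -> usr (id 9, lvl 3).
Iteration 4: no rows with parent_id in {9}; recursion stops.
lvl values: 0, 1, 2, 2, 2, 2, 3; the maximum is 3.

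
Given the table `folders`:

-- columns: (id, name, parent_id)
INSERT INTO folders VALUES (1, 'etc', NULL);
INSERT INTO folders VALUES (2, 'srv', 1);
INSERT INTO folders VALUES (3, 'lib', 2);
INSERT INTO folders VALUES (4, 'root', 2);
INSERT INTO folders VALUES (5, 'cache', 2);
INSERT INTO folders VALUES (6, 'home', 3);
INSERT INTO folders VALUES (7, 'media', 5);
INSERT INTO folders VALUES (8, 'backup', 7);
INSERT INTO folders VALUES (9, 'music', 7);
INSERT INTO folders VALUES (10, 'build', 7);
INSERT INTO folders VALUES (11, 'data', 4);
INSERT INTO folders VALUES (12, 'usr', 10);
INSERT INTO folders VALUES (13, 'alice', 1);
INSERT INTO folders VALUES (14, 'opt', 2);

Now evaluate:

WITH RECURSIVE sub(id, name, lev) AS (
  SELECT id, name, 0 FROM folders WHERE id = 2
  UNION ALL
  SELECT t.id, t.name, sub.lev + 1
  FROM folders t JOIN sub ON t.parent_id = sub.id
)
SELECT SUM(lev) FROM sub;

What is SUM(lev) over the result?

Base: id=2 (srv) at lev 0.
Iteration 1: rows with parent_id in {2} -> lib (id 3, lev 1), root (id 4, lev 1), cache (id 5, lev 1), opt (id 14, lev 1).
Iteration 2: rows with parent_id in {3,4,5,14} -> home (id 6, lev 2), media (id 7, lev 2), data (id 11, lev 2).
Iteration 3: rows with parent_id in {6,7,11} -> backup (id 8, lev 3), music (id 9, lev 3), build (id 10, lev 3).
Iteration 4: rows with parent_id in {8,9,10} -> usr (id 12, lev 4).
Iteration 5: no rows with parent_id in {12}; recursion stops.
SUM(lev) = 0 + 1 + 1 + 1 + 1 + 2 + 2 + 2 + 3 + 3 + 3 + 4 = 23.

23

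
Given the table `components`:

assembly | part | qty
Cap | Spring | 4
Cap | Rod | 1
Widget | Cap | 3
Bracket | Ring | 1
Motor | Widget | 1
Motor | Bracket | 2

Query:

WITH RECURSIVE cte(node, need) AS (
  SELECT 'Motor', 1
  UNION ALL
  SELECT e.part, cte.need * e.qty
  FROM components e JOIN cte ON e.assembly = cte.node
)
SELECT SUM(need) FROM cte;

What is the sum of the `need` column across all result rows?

24

Base: (Motor, need=1).
Iteration 1: components of {Motor} -> Bracket = 1*2 = 2, Widget = 1*1 = 1.
Iteration 2: components of {Bracket,Widget} -> Cap = 1*3 = 3, Ring = 2*1 = 2.
Iteration 3: components of {Cap,Ring} -> Rod = 3*1 = 3, Spring = 3*4 = 12.
Iteration 4: no further components; recursion stops.
SUM(need) = 1 + 1 + 2 + 3 + 2 + 3 + 12 = 24.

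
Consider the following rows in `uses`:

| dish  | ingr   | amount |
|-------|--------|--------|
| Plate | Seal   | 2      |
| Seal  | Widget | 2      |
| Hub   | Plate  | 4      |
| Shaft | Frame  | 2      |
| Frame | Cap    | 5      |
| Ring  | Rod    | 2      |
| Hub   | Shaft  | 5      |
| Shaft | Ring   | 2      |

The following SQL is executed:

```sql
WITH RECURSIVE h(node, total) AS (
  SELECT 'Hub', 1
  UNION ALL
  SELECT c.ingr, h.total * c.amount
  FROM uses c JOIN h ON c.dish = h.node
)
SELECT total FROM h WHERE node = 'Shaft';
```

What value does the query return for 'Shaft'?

Base: (Hub, total=1).
Iteration 1: components of {Hub} -> Plate = 1*4 = 4, Shaft = 1*5 = 5.
Iteration 2: components of {Plate,Shaft} -> Frame = 5*2 = 10, Ring = 5*2 = 10, Seal = 4*2 = 8.
Iteration 3: components of {Frame,Ring,Seal} -> Cap = 10*5 = 50, Rod = 10*2 = 20, Widget = 8*2 = 16.
Iteration 4: no further components; recursion stops.

5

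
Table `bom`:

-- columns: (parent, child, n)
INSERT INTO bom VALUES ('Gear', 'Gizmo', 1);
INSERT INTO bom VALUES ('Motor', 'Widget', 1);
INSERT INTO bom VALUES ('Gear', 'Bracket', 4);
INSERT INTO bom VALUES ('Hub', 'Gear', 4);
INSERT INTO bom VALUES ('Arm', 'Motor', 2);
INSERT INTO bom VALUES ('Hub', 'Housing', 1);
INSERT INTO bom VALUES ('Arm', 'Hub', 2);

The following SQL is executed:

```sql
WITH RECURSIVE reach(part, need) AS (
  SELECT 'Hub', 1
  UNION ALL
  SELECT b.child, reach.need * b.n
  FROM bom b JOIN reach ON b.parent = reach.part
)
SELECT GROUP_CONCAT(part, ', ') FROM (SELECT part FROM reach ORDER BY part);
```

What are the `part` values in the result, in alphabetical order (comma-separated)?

Bracket, Gear, Gizmo, Housing, Hub

Base: (Hub, need=1).
Iteration 1: components of {Hub} -> Gear = 1*4 = 4, Housing = 1*1 = 1.
Iteration 2: components of {Gear,Housing} -> Bracket = 4*4 = 16, Gizmo = 4*1 = 4.
Iteration 3: no further components; recursion stops.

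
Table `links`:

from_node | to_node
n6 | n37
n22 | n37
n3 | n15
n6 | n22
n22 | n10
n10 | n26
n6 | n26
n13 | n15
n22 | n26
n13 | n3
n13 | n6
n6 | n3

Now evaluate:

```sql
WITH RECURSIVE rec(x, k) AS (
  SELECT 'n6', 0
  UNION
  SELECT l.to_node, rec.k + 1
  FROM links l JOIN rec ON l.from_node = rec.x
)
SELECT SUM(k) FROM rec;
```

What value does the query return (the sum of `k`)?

15

Base: (n6, k=0).
Iteration 1: edges from {n6} -> (n22, k=1), (n26, k=1), (n3, k=1), (n37, k=1).
Iteration 2: edges from {n22,n26,n3,n37} -> (n10, k=2), (n15, k=2), (n26, k=2), (n37, k=2).
Iteration 3: edges from {n10,n15,n26,n37} -> (n26, k=3).
Iteration 4: no outgoing edges from {n26}; recursion stops.
SUM(k) = 0 + 1 + 1 + 1 + 1 + 2 + 2 + 2 + 2 + 3 = 15.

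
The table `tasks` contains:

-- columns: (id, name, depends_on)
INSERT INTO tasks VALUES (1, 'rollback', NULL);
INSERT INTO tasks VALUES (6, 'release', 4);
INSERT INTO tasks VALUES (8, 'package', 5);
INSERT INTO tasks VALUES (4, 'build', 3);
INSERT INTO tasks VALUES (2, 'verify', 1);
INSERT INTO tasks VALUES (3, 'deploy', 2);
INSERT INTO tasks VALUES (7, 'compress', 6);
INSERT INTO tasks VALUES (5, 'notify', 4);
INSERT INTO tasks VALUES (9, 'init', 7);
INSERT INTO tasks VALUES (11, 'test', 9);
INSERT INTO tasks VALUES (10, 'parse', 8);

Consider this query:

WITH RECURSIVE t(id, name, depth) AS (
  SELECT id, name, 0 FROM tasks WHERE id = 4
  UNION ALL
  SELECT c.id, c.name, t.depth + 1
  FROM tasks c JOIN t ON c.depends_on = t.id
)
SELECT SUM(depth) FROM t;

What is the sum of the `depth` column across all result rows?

Base: id=4 (build) at depth 0.
Iteration 1: rows with depends_on in {4} -> notify (id 5, depth 1), release (id 6, depth 1).
Iteration 2: rows with depends_on in {5,6} -> compress (id 7, depth 2), package (id 8, depth 2).
Iteration 3: rows with depends_on in {7,8} -> init (id 9, depth 3), parse (id 10, depth 3).
Iteration 4: rows with depends_on in {9,10} -> test (id 11, depth 4).
Iteration 5: no rows with depends_on in {11}; recursion stops.
SUM(depth) = 0 + 1 + 1 + 2 + 2 + 3 + 3 + 4 = 16.

16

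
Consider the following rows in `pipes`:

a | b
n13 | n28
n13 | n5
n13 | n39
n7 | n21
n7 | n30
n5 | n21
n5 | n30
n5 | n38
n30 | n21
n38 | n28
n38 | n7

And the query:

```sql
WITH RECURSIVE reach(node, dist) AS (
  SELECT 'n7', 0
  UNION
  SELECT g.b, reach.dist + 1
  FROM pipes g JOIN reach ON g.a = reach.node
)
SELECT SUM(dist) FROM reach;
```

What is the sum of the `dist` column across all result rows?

4

Base: (n7, dist=0).
Iteration 1: edges from {n7} -> (n21, dist=1), (n30, dist=1).
Iteration 2: edges from {n21,n30} -> (n21, dist=2).
Iteration 3: no outgoing edges from {n21}; recursion stops.
SUM(dist) = 0 + 1 + 1 + 2 = 4.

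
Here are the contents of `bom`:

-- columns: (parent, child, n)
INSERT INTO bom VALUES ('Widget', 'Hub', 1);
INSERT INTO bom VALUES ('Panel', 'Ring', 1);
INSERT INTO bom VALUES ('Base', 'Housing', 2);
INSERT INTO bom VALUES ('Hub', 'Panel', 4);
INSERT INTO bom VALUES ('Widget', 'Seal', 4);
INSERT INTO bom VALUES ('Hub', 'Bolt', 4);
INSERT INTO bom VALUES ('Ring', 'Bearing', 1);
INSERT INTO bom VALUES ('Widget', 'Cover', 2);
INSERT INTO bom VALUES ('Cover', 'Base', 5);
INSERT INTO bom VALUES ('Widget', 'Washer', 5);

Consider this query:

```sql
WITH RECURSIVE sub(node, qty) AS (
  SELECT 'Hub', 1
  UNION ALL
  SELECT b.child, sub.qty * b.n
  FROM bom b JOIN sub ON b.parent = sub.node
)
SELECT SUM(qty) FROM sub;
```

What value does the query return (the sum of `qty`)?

Base: (Hub, qty=1).
Iteration 1: components of {Hub} -> Bolt = 1*4 = 4, Panel = 1*4 = 4.
Iteration 2: components of {Bolt,Panel} -> Ring = 4*1 = 4.
Iteration 3: components of {Ring} -> Bearing = 4*1 = 4.
Iteration 4: no further components; recursion stops.
SUM(qty) = 1 + 4 + 4 + 4 + 4 = 17.

17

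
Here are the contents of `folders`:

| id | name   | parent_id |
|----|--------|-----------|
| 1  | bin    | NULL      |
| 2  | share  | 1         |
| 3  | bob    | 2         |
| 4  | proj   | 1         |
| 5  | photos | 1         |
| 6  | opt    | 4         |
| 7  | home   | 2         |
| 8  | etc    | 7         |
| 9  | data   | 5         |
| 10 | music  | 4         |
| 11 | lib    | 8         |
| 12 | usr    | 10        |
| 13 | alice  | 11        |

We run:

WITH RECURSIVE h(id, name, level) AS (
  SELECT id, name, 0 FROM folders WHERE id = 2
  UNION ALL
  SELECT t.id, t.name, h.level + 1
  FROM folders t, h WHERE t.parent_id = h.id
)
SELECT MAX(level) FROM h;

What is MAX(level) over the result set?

4

Base: id=2 (share) at level 0.
Iteration 1: rows with parent_id in {2} -> bob (id 3, level 1), home (id 7, level 1).
Iteration 2: rows with parent_id in {3,7} -> etc (id 8, level 2).
Iteration 3: rows with parent_id in {8} -> lib (id 11, level 3).
Iteration 4: rows with parent_id in {11} -> alice (id 13, level 4).
Iteration 5: no rows with parent_id in {13}; recursion stops.
level values: 0, 1, 1, 2, 3, 4; the maximum is 4.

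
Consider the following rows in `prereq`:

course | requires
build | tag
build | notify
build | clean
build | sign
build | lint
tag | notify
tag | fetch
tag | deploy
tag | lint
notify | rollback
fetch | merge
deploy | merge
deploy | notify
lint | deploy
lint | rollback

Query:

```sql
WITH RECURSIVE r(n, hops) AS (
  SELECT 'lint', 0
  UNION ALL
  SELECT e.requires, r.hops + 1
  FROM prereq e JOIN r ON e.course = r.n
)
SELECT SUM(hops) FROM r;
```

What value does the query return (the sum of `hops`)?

9

Base: (lint, hops=0).
Iteration 1: edges from {lint} -> (deploy, hops=1), (rollback, hops=1).
Iteration 2: edges from {deploy,rollback} -> (merge, hops=2), (notify, hops=2).
Iteration 3: edges from {merge,notify} -> (rollback, hops=3).
Iteration 4: no outgoing edges from {rollback}; recursion stops.
SUM(hops) = 0 + 1 + 1 + 2 + 2 + 3 = 9.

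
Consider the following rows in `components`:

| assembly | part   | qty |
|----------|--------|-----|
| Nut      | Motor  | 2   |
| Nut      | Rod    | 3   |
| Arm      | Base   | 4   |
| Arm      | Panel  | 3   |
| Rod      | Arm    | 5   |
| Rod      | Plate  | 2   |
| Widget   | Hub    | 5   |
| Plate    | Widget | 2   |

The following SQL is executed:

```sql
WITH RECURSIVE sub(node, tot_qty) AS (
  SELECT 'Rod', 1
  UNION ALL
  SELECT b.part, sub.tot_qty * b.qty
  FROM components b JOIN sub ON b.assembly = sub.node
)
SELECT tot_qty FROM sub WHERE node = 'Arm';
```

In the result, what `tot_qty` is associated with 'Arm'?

Base: (Rod, tot_qty=1).
Iteration 1: components of {Rod} -> Arm = 1*5 = 5, Plate = 1*2 = 2.
Iteration 2: components of {Arm,Plate} -> Base = 5*4 = 20, Panel = 5*3 = 15, Widget = 2*2 = 4.
Iteration 3: components of {Base,Panel,Widget} -> Hub = 4*5 = 20.
Iteration 4: no further components; recursion stops.

5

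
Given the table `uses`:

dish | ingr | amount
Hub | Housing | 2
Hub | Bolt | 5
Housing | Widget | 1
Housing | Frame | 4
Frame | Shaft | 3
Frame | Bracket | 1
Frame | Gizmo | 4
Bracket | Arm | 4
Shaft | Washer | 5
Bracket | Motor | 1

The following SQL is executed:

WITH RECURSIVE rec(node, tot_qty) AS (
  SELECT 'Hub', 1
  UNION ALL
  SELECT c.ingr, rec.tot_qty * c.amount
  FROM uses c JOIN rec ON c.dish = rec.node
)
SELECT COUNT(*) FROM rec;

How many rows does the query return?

Base: (Hub, tot_qty=1).
Iteration 1: components of {Hub} -> Bolt = 1*5 = 5, Housing = 1*2 = 2.
Iteration 2: components of {Bolt,Housing} -> Frame = 2*4 = 8, Widget = 2*1 = 2.
Iteration 3: components of {Frame,Widget} -> Bracket = 8*1 = 8, Gizmo = 8*4 = 32, Shaft = 8*3 = 24.
Iteration 4: components of {Bracket,Gizmo,Shaft} -> Arm = 8*4 = 32, Motor = 8*1 = 8, Washer = 24*5 = 120.
Iteration 5: no further components; recursion stops.
Total rows emitted: 11.

11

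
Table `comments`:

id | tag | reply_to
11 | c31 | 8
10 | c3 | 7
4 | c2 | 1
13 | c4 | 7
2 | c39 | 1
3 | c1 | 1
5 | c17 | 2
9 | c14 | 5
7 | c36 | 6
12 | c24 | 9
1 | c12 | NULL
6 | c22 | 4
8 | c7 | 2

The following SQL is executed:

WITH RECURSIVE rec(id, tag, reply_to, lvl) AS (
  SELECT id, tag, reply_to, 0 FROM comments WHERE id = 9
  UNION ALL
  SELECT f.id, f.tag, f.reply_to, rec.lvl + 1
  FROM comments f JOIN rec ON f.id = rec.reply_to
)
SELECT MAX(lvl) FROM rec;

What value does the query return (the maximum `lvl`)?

3

Base: id=9 (c14), reply_to=5, lvl 0.
Iteration 1: join on id=5 -> c17 (id 5, reply_to=2, lvl 1).
Iteration 2: join on id=2 -> c39 (id 2, reply_to=1, lvl 2).
Iteration 3: join on id=1 -> c12 (id 1, reply_to=NULL, lvl 3).
Iteration 4: reply_to is NULL; no match; recursion stops.
lvl values: 0, 1, 2, 3; the maximum is 3.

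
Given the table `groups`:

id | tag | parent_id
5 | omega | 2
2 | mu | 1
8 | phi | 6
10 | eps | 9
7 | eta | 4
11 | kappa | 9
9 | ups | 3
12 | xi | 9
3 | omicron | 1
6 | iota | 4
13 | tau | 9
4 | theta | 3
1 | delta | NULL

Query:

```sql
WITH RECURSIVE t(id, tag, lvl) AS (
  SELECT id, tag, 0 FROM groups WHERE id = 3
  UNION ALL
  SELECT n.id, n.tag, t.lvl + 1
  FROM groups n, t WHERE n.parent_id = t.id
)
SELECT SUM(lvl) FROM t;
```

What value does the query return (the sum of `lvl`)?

17

Base: id=3 (omicron) at lvl 0.
Iteration 1: rows with parent_id in {3} -> theta (id 4, lvl 1), ups (id 9, lvl 1).
Iteration 2: rows with parent_id in {4,9} -> iota (id 6, lvl 2), eta (id 7, lvl 2), eps (id 10, lvl 2), kappa (id 11, lvl 2), xi (id 12, lvl 2), tau (id 13, lvl 2).
Iteration 3: rows with parent_id in {6,7,10,11,12,13} -> phi (id 8, lvl 3).
Iteration 4: no rows with parent_id in {8}; recursion stops.
SUM(lvl) = 0 + 1 + 1 + 2 + 2 + 2 + 2 + 2 + 2 + 3 = 17.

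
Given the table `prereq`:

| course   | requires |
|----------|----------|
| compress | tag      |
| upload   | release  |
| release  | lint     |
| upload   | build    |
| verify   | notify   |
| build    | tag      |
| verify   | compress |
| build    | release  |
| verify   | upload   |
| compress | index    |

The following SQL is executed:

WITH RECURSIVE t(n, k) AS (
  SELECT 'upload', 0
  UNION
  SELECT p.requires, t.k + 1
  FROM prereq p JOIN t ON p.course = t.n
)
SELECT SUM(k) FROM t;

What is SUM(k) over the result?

11

Base: (upload, k=0).
Iteration 1: edges from {upload} -> (build, k=1), (release, k=1).
Iteration 2: edges from {build,release} -> (lint, k=2), (release, k=2), (tag, k=2).
Iteration 3: edges from {lint,release,tag} -> (lint, k=3).
Iteration 4: no outgoing edges from {lint}; recursion stops.
SUM(k) = 0 + 1 + 1 + 2 + 2 + 2 + 3 = 11.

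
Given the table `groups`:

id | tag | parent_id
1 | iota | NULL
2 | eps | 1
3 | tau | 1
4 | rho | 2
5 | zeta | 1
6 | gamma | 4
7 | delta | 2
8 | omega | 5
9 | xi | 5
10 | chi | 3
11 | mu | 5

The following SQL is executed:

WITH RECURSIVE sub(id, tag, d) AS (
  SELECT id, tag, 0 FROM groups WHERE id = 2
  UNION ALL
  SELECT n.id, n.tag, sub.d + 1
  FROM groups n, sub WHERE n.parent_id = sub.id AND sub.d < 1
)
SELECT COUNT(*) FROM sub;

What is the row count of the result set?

3

Base: id=2 (eps) at d 0.
Iteration 1: rows with parent_id in {2} -> rho (id 4, d 1), delta (id 7, d 1).
Iteration 2: d < 1 fails for all current rows; recursion stops.
Total rows emitted: 3.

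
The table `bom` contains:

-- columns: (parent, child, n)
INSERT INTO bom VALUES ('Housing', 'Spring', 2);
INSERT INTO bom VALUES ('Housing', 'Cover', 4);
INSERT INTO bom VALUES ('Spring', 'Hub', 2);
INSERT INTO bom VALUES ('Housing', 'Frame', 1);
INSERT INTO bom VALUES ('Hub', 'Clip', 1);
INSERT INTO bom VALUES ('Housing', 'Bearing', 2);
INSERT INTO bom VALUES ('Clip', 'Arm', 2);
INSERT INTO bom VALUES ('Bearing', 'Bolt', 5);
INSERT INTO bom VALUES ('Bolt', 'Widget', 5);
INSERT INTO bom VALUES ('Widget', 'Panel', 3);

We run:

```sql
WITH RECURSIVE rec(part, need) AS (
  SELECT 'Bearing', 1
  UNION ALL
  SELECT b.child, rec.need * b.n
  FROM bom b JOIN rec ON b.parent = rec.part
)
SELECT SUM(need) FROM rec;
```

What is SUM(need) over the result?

106

Base: (Bearing, need=1).
Iteration 1: components of {Bearing} -> Bolt = 1*5 = 5.
Iteration 2: components of {Bolt} -> Widget = 5*5 = 25.
Iteration 3: components of {Widget} -> Panel = 25*3 = 75.
Iteration 4: no further components; recursion stops.
SUM(need) = 1 + 5 + 25 + 75 = 106.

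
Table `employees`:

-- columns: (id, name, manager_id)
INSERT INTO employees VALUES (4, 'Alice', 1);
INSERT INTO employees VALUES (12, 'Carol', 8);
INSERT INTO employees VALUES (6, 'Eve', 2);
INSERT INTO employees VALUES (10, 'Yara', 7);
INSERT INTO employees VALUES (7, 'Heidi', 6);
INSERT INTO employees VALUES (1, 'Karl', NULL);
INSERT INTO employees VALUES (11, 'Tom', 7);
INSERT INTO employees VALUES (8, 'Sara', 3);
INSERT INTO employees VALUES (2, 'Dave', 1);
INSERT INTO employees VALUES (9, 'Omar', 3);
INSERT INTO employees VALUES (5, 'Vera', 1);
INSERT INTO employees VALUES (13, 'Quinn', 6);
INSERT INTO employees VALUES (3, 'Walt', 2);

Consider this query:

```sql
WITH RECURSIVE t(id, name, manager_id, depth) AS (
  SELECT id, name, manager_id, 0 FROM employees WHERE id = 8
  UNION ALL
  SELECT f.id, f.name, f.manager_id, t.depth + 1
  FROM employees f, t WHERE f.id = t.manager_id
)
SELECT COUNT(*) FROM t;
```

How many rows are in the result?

Base: id=8 (Sara), manager_id=3, depth 0.
Iteration 1: join on id=3 -> Walt (id 3, manager_id=2, depth 1).
Iteration 2: join on id=2 -> Dave (id 2, manager_id=1, depth 2).
Iteration 3: join on id=1 -> Karl (id 1, manager_id=NULL, depth 3).
Iteration 4: manager_id is NULL; no match; recursion stops.
Total rows emitted: 4.

4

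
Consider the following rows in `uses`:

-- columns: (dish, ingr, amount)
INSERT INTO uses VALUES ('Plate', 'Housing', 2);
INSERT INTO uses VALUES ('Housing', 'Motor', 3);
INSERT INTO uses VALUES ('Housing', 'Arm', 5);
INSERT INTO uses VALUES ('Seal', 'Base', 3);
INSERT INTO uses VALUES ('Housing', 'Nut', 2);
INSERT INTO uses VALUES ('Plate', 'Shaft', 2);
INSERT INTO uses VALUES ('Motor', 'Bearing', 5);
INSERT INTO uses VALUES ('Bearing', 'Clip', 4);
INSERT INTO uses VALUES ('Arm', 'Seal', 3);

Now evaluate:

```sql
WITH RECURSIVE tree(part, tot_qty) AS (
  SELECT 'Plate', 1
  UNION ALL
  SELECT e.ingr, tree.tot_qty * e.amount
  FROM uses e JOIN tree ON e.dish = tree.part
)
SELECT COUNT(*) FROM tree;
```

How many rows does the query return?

10

Base: (Plate, tot_qty=1).
Iteration 1: components of {Plate} -> Housing = 1*2 = 2, Shaft = 1*2 = 2.
Iteration 2: components of {Housing,Shaft} -> Arm = 2*5 = 10, Motor = 2*3 = 6, Nut = 2*2 = 4.
Iteration 3: components of {Arm,Motor,Nut} -> Bearing = 6*5 = 30, Seal = 10*3 = 30.
Iteration 4: components of {Bearing,Seal} -> Base = 30*3 = 90, Clip = 30*4 = 120.
Iteration 5: no further components; recursion stops.
Total rows emitted: 10.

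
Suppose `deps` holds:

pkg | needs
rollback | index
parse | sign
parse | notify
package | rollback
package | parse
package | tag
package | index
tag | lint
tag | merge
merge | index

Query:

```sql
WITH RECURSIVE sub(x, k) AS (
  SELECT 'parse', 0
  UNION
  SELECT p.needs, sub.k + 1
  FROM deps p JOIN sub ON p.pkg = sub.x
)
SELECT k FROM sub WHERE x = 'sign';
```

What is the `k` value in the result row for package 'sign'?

Base: (parse, k=0).
Iteration 1: edges from {parse} -> (notify, k=1), (sign, k=1).
Iteration 2: no outgoing edges from {notify,sign}; recursion stops.

1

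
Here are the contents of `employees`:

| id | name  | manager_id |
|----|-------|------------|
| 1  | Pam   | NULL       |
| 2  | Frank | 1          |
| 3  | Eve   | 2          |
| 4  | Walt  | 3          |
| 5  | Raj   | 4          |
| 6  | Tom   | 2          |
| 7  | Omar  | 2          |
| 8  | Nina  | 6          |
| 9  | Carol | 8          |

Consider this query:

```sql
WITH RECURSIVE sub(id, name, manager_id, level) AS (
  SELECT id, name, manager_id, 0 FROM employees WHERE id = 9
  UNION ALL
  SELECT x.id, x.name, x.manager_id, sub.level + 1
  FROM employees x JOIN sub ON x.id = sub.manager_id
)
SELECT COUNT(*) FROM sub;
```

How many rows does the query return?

5

Base: id=9 (Carol), manager_id=8, level 0.
Iteration 1: join on id=8 -> Nina (id 8, manager_id=6, level 1).
Iteration 2: join on id=6 -> Tom (id 6, manager_id=2, level 2).
Iteration 3: join on id=2 -> Frank (id 2, manager_id=1, level 3).
Iteration 4: join on id=1 -> Pam (id 1, manager_id=NULL, level 4).
Iteration 5: manager_id is NULL; no match; recursion stops.
Total rows emitted: 5.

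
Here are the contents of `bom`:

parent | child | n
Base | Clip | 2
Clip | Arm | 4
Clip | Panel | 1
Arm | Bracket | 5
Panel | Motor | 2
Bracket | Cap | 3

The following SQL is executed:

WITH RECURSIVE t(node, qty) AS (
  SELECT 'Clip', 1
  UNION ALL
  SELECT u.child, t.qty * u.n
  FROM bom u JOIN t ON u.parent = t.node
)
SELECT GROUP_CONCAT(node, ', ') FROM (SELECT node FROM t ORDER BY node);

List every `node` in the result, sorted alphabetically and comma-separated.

Base: (Clip, qty=1).
Iteration 1: components of {Clip} -> Arm = 1*4 = 4, Panel = 1*1 = 1.
Iteration 2: components of {Arm,Panel} -> Bracket = 4*5 = 20, Motor = 1*2 = 2.
Iteration 3: components of {Bracket,Motor} -> Cap = 20*3 = 60.
Iteration 4: no further components; recursion stops.

Arm, Bracket, Cap, Clip, Motor, Panel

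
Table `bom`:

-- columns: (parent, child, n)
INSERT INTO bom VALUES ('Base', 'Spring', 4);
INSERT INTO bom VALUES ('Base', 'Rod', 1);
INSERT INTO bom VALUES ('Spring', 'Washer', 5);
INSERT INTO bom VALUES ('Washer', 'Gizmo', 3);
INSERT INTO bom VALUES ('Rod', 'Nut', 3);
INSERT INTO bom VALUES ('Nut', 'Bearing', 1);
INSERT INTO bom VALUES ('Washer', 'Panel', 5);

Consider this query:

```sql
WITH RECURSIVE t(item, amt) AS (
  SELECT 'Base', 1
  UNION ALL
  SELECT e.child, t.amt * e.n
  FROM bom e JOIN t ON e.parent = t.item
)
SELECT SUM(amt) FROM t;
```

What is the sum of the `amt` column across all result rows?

192

Base: (Base, amt=1).
Iteration 1: components of {Base} -> Rod = 1*1 = 1, Spring = 1*4 = 4.
Iteration 2: components of {Rod,Spring} -> Nut = 1*3 = 3, Washer = 4*5 = 20.
Iteration 3: components of {Nut,Washer} -> Bearing = 3*1 = 3, Gizmo = 20*3 = 60, Panel = 20*5 = 100.
Iteration 4: no further components; recursion stops.
SUM(amt) = 1 + 4 + 1 + 20 + 3 + 60 + 100 + 3 = 192.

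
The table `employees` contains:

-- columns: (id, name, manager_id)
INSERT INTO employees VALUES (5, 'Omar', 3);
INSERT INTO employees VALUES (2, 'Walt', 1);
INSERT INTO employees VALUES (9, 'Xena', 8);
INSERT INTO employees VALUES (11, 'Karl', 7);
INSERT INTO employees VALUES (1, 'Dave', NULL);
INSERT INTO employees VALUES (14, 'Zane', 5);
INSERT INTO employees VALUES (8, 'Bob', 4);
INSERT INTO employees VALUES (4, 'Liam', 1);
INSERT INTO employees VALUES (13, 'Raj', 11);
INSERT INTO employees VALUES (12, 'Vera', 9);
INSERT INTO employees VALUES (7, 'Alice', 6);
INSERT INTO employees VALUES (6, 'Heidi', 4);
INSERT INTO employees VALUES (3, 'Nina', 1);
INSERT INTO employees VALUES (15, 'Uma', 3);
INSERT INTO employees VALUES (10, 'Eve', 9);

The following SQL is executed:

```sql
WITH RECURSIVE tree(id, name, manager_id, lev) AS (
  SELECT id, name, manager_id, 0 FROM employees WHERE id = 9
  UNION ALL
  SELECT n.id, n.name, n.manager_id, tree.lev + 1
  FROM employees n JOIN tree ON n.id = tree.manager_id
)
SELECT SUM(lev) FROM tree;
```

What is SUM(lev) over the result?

6

Base: id=9 (Xena), manager_id=8, lev 0.
Iteration 1: join on id=8 -> Bob (id 8, manager_id=4, lev 1).
Iteration 2: join on id=4 -> Liam (id 4, manager_id=1, lev 2).
Iteration 3: join on id=1 -> Dave (id 1, manager_id=NULL, lev 3).
Iteration 4: manager_id is NULL; no match; recursion stops.
SUM(lev) = 0 + 1 + 2 + 3 = 6.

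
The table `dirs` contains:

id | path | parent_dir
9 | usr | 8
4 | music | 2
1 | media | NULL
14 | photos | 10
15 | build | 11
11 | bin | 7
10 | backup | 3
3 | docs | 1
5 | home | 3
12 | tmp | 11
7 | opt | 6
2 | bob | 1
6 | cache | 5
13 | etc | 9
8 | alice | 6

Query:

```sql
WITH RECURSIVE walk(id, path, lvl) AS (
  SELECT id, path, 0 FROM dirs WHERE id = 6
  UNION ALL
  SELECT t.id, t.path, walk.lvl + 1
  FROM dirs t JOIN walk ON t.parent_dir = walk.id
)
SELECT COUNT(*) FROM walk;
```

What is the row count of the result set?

Base: id=6 (cache) at lvl 0.
Iteration 1: rows with parent_dir in {6} -> opt (id 7, lvl 1), alice (id 8, lvl 1).
Iteration 2: rows with parent_dir in {7,8} -> usr (id 9, lvl 2), bin (id 11, lvl 2).
Iteration 3: rows with parent_dir in {9,11} -> tmp (id 12, lvl 3), etc (id 13, lvl 3), build (id 15, lvl 3).
Iteration 4: no rows with parent_dir in {12,13,15}; recursion stops.
Total rows emitted: 8.

8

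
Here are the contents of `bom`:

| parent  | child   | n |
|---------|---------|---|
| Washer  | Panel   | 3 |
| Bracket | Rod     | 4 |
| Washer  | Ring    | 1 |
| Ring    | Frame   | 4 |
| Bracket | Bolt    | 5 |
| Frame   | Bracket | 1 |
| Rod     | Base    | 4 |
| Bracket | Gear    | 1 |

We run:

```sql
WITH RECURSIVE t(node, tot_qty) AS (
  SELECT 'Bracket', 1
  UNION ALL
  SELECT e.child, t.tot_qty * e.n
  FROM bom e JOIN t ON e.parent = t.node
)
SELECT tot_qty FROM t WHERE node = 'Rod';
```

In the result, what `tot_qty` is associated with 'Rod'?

4

Base: (Bracket, tot_qty=1).
Iteration 1: components of {Bracket} -> Bolt = 1*5 = 5, Gear = 1*1 = 1, Rod = 1*4 = 4.
Iteration 2: components of {Bolt,Gear,Rod} -> Base = 4*4 = 16.
Iteration 3: no further components; recursion stops.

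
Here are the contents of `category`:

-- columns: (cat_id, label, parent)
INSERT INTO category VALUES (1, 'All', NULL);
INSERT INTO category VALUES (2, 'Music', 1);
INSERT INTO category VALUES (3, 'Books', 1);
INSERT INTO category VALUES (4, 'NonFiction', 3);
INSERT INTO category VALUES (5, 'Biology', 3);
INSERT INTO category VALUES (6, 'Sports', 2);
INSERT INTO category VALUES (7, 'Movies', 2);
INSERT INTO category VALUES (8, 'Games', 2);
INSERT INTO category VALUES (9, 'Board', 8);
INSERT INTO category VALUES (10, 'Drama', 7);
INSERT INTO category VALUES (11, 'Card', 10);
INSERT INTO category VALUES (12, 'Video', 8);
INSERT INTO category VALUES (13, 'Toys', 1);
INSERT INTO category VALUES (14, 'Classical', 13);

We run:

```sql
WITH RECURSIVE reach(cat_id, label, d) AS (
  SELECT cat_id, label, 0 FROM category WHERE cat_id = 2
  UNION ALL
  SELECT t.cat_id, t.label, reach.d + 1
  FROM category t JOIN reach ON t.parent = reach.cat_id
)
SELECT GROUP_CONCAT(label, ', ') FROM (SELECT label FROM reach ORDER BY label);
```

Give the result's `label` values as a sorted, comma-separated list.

Base: cat_id=2 (Music) at d 0.
Iteration 1: rows with parent in {2} -> Sports (id 6, d 1), Movies (id 7, d 1), Games (id 8, d 1).
Iteration 2: rows with parent in {6,7,8} -> Board (id 9, d 2), Drama (id 10, d 2), Video (id 12, d 2).
Iteration 3: rows with parent in {9,10,12} -> Card (id 11, d 3).
Iteration 4: no rows with parent in {11}; recursion stops.

Board, Card, Drama, Games, Movies, Music, Sports, Video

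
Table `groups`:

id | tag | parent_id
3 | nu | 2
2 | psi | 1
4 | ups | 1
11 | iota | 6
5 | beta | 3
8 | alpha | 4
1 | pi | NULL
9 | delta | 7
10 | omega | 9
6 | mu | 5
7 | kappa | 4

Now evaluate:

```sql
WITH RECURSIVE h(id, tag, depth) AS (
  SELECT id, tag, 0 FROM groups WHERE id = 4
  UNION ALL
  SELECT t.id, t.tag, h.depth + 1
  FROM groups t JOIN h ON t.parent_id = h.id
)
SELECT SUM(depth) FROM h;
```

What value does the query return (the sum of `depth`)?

7

Base: id=4 (ups) at depth 0.
Iteration 1: rows with parent_id in {4} -> kappa (id 7, depth 1), alpha (id 8, depth 1).
Iteration 2: rows with parent_id in {7,8} -> delta (id 9, depth 2).
Iteration 3: rows with parent_id in {9} -> omega (id 10, depth 3).
Iteration 4: no rows with parent_id in {10}; recursion stops.
SUM(depth) = 0 + 1 + 1 + 2 + 3 = 7.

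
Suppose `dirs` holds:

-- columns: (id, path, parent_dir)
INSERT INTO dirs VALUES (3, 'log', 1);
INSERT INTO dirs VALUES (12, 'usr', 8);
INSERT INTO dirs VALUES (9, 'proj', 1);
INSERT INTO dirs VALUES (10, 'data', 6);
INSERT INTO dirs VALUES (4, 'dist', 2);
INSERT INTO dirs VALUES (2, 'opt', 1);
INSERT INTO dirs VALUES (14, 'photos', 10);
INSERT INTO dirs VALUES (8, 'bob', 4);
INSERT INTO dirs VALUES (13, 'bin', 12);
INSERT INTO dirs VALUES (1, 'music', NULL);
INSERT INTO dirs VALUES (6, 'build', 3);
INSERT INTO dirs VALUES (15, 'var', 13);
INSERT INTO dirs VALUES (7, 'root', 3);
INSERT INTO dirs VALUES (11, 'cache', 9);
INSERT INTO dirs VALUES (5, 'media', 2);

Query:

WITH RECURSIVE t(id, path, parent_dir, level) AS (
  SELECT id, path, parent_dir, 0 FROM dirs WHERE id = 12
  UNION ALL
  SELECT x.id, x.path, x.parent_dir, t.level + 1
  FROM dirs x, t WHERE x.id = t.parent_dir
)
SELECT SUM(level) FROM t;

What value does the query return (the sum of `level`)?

Base: id=12 (usr), parent_dir=8, level 0.
Iteration 1: join on id=8 -> bob (id 8, parent_dir=4, level 1).
Iteration 2: join on id=4 -> dist (id 4, parent_dir=2, level 2).
Iteration 3: join on id=2 -> opt (id 2, parent_dir=1, level 3).
Iteration 4: join on id=1 -> music (id 1, parent_dir=NULL, level 4).
Iteration 5: parent_dir is NULL; no match; recursion stops.
SUM(level) = 0 + 1 + 2 + 3 + 4 = 10.

10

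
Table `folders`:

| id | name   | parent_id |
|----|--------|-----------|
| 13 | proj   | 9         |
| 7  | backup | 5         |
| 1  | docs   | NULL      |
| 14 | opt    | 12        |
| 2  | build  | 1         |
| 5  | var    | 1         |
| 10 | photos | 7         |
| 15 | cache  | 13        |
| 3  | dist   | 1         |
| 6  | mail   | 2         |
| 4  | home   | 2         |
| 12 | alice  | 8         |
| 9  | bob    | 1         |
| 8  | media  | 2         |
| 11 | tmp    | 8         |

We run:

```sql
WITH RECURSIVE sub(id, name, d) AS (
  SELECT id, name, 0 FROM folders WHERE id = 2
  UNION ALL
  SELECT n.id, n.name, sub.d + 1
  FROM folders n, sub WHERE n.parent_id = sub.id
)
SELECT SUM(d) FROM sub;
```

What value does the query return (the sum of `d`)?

Base: id=2 (build) at d 0.
Iteration 1: rows with parent_id in {2} -> home (id 4, d 1), mail (id 6, d 1), media (id 8, d 1).
Iteration 2: rows with parent_id in {4,6,8} -> tmp (id 11, d 2), alice (id 12, d 2).
Iteration 3: rows with parent_id in {11,12} -> opt (id 14, d 3).
Iteration 4: no rows with parent_id in {14}; recursion stops.
SUM(d) = 0 + 1 + 1 + 1 + 2 + 2 + 3 = 10.

10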